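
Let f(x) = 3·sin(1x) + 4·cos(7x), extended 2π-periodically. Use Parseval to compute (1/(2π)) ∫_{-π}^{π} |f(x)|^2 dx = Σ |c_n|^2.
Σ |c_n|^2 = 25/2

Expand |f|^2 and use orthogonality of {sin(nx), cos(mx)} on [-π, π]:
  ∫_{-π}^{π} sin(nx)^2 dx = π, ∫ cos(mx)^2 dx = π, and cross terms integrate to 0.
So ∫_{-π}^{π} f(x)^2 dx = 3^2 · π + 4^2 · π = (9 + 16)π.
Divide by 2π: (9 + 16)/2 = 25/2.
By Parseval, this equals Σ |c_n|^2.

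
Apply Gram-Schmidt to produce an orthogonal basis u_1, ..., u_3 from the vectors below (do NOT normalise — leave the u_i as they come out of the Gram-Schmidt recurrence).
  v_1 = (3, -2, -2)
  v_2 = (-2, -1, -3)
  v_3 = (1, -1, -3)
Orthogonal basis:
  u_1 = (3, -2, -2)
  u_2 = (-40/17, -13/17, -47/17)
  u_3 = (8/39, 2/3, -14/39)

Apply the Gram-Schmidt recurrence
  u_1 = v_1
  u_i = v_i − Σ_{j<i} ((v_i · u_j) / (u_j · u_j)) · u_j.

Step by step this gives:
  u_1 = (3, -2, -2)
  u_2 = (-40/17, -13/17, -47/17)
  u_3 = (8/39, 2/3, -14/39)

Orthogonality check:
  u_2 · u_1 = 0 (should be 0)
  u_3 · u_1 = 0 (should be 0)
  u_3 · u_2 = 0 (should be 0)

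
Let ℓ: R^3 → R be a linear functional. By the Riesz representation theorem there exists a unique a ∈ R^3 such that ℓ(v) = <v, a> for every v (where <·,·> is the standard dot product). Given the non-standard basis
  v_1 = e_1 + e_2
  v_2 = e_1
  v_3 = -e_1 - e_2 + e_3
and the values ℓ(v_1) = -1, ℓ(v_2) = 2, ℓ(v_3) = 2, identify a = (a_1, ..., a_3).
a = (2, -3, 1)

Write a = (a_1, ..., a_3) in the standard basis. For each basis vector v_i, ℓ(v_i) = <v_i, a> is a linear equation in the a_j's. Collect the n equations into a matrix system V a = ℓ, where row i of V is v_i (expressed in the standard basis). Since V is invertible (lower-triangular with 1s on the diagonal, up to permutation), solve by back-substitution:
  V =
[[1, 1, 0],
 [1, 0, 0],
 [-1, -1, 1]]
  V a = (-1, 2, 2)
Solving gives a = (2, -3, 1).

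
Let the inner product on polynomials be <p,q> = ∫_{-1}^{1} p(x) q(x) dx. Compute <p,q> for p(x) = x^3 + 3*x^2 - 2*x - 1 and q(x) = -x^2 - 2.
<p,q> = -8/15

Expand the product: p(x)·q(x) = -x^5 - 3*x^4 - 5*x^2 + 4*x + 2.
∫_{-1}^{1} of each monomial x^k gives [2/(k+1) if k even, 0 if k odd]. Integrating term-by-term (or equivalently evaluating the antiderivative F(x) = -x^6/6 - 3*x^5/5 - 5*x^3/3 + 2*x^2 + 2*x at the endpoints):
  F(1) − F(−1) = 47/30 − (21/10) = -8/15.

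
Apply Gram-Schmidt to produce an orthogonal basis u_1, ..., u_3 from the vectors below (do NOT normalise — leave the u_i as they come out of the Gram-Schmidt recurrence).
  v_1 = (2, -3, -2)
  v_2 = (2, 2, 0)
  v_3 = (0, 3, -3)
Orthogonal basis:
  u_1 = (2, -3, -2)
  u_2 = (38/17, 28/17, -4/17)
  u_3 = (-14/11, 14/11, -35/11)

Apply the Gram-Schmidt recurrence
  u_1 = v_1
  u_i = v_i − Σ_{j<i} ((v_i · u_j) / (u_j · u_j)) · u_j.

Step by step this gives:
  u_1 = (2, -3, -2)
  u_2 = (38/17, 28/17, -4/17)
  u_3 = (-14/11, 14/11, -35/11)

Orthogonality check:
  u_2 · u_1 = 0 (should be 0)
  u_3 · u_1 = 0 (should be 0)
  u_3 · u_2 = 0 (should be 0)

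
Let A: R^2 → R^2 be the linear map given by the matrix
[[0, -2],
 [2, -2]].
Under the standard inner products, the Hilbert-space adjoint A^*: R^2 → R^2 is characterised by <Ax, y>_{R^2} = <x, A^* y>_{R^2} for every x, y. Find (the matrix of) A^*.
A^* = A^T =
[[0, 2],
 [-2, -2]]

For real matrices with standard dot products, the defining identity <Ax, y> = <x, A^* y> gives (Ax)^T y = x^T (A^*) y, i.e. x^T A^T y = x^T (A^*) y. Since this holds for all x, y, we must have A^* = A^T. Therefore
A^* =
[[0, 2],
 [-2, -2]].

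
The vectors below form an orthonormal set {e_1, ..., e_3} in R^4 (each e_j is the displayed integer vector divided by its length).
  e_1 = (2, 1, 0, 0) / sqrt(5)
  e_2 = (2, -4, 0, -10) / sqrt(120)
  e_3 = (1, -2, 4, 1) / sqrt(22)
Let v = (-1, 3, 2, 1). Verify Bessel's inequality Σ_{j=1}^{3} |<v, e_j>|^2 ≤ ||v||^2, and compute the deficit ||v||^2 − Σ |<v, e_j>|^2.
Σ |<v, e_j>|^2 = 57/11; ||v||^2 = 15; deficit = 108/11

Write each e_j = u_j / sqrt(<u_j, u_j>) where u_j is the displayed integer vector. Then <v, e_j> = <v, u_j> / sqrt(<u_j, u_j>), so |<v, e_j>|^2 = <v, u_j>^2 / <u_j, u_j>.
Coefficients: <v, e_1> = 1/sqrt(5), <v, e_2> = -24/sqrt(120), <v, e_3> = 2/sqrt(22).
Square and sum: Σ |<v, e_j>|^2 = 57/11.
Compute ||v||^2 = v·v = 15.
Deficit = 15 − 57/11 = 108/11 ≥ 0, confirming Bessel's inequality. (The deficit equals ||v − Σ <v,e_j> e_j||^2, the squared distance from v to span{e_j}.)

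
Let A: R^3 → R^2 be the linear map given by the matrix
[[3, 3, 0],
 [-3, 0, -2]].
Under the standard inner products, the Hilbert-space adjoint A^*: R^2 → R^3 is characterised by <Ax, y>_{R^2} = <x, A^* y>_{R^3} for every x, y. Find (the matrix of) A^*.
A^* = A^T =
[[3, -3],
 [3, 0],
 [0, -2]]

For real matrices with standard dot products, the defining identity <Ax, y> = <x, A^* y> gives (Ax)^T y = x^T (A^*) y, i.e. x^T A^T y = x^T (A^*) y. Since this holds for all x, y, we must have A^* = A^T. Therefore
A^* =
[[3, -3],
 [3, 0],
 [0, -2]].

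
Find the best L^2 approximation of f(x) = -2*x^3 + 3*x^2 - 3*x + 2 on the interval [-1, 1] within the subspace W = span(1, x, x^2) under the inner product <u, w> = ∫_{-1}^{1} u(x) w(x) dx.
g(x) = 3*x^2 - 21*x/5 + 2

The best approximation g ∈ W is the orthogonal projection of f onto W. Writing g = a_0 + a_1 x + a_2 x^2, the coefficients solve the normal equations G · a = b where
  G_{ij} = <φ_i, φ_j> and b_i = <f, φ_i>, with φ_0 = 1, φ_1 = x, φ_2 = x^2.
G =
  [2, 0, 2/3]
  [0, 2/3, 0]
  [2/3, 0, 2/5],
b = (6, -14/5, 38/15).
Solving gives a_0 = 2, a_1 = -21/5, a_2 = 3, so
  g(x) = 3*x^2 - 21*x/5 + 2.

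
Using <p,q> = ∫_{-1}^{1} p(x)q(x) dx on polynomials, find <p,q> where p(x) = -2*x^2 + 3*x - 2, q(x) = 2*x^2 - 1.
<p,q> = 16/15

Expand the product: p(x)·q(x) = -4*x^4 + 6*x^3 - 2*x^2 - 3*x + 2.
∫_{-1}^{1} of each monomial x^k gives [2/(k+1) if k even, 0 if k odd]. Integrating term-by-term (or equivalently evaluating the antiderivative F(x) = -4*x^5/5 + 3*x^4/2 - 2*x^3/3 - 3*x^2/2 + 2*x at the endpoints):
  F(1) − F(−1) = 8/15 − (-8/15) = 16/15.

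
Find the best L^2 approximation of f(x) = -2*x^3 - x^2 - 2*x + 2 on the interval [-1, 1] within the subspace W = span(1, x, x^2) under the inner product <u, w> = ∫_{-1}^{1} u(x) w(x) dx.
g(x) = -x^2 - 16*x/5 + 2

The best approximation g ∈ W is the orthogonal projection of f onto W. Writing g = a_0 + a_1 x + a_2 x^2, the coefficients solve the normal equations G · a = b where
  G_{ij} = <φ_i, φ_j> and b_i = <f, φ_i>, with φ_0 = 1, φ_1 = x, φ_2 = x^2.
G =
  [2, 0, 2/3]
  [0, 2/3, 0]
  [2/3, 0, 2/5],
b = (10/3, -32/15, 14/15).
Solving gives a_0 = 2, a_1 = -16/5, a_2 = -1, so
  g(x) = -x^2 - 16*x/5 + 2.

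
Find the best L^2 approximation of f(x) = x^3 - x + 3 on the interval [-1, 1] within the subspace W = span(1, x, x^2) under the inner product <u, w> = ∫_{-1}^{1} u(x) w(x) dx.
g(x) = 3 - 2*x/5

The best approximation g ∈ W is the orthogonal projection of f onto W. Writing g = a_0 + a_1 x + a_2 x^2, the coefficients solve the normal equations G · a = b where
  G_{ij} = <φ_i, φ_j> and b_i = <f, φ_i>, with φ_0 = 1, φ_1 = x, φ_2 = x^2.
G =
  [2, 0, 2/3]
  [0, 2/3, 0]
  [2/3, 0, 2/5],
b = (6, -4/15, 2).
Solving gives a_0 = 3, a_1 = -2/5, a_2 = 0, so
  g(x) = 3 - 2*x/5.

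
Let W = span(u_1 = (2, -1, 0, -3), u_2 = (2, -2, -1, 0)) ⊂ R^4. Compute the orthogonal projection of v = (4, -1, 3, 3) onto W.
proj_W(v) = (56/45, -77/45, -49/45, 7/5)

Set up U = [u_1 | ... | u_2] ∈ R^(4×2). The projector onto W = col(U) is P = U (U^T U)^(-1) U^T.
Compute U^T U =
  [14, 6]
  [6, 9],
and U^T v = (0, 7).
Solve U^T U · c = U^T v for the coefficients: c = (-7/15, 49/45). The projection is proj_W(v) = U c.
Check: (v - proj_W(v)) · u_1 = 0  (should be 0).
Check: (v - proj_W(v)) · u_2 = 0  (should be 0).
Result: proj_W(v) = (56/45, -77/45, -49/45, 7/5).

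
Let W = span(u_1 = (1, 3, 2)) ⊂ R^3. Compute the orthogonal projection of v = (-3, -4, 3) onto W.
proj_W(v) = (-9/14, -27/14, -9/7)

Set up U = [u_1 | ... | u_1] ∈ R^(3×1). The projector onto W = col(U) is P = U (U^T U)^(-1) U^T.
Compute U^T U =
  [14],
and U^T v = (-9).
Solve U^T U · c = U^T v for the coefficients: c = (-9/14). The projection is proj_W(v) = U c.
Check: (v - proj_W(v)) · u_1 = 0  (should be 0).
Result: proj_W(v) = (-9/14, -27/14, -9/7).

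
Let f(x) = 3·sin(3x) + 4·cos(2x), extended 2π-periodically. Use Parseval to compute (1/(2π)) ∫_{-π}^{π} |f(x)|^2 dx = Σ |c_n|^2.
Σ |c_n|^2 = 25/2

Expand |f|^2 and use orthogonality of {sin(nx), cos(mx)} on [-π, π]:
  ∫_{-π}^{π} sin(nx)^2 dx = π, ∫ cos(mx)^2 dx = π, and cross terms integrate to 0.
So ∫_{-π}^{π} f(x)^2 dx = 3^2 · π + 4^2 · π = (9 + 16)π.
Divide by 2π: (9 + 16)/2 = 25/2.
By Parseval, this equals Σ |c_n|^2.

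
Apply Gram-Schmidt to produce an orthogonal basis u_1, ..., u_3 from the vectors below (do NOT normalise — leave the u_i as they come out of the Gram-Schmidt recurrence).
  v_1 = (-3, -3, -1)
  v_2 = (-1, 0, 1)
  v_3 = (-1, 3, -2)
Orthogonal basis:
  u_1 = (-3, -3, -1)
  u_2 = (-13/19, 6/19, 21/19)
  u_3 = (-63/34, 42/17, -63/34)

Apply the Gram-Schmidt recurrence
  u_1 = v_1
  u_i = v_i − Σ_{j<i} ((v_i · u_j) / (u_j · u_j)) · u_j.

Step by step this gives:
  u_1 = (-3, -3, -1)
  u_2 = (-13/19, 6/19, 21/19)
  u_3 = (-63/34, 42/17, -63/34)

Orthogonality check:
  u_2 · u_1 = 0 (should be 0)
  u_3 · u_1 = 0 (should be 0)
  u_3 · u_2 = 0 (should be 0)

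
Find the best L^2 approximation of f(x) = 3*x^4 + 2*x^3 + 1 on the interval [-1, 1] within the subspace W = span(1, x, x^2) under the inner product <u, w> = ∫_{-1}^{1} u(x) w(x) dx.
g(x) = 18*x^2/7 + 6*x/5 + 26/35

The best approximation g ∈ W is the orthogonal projection of f onto W. Writing g = a_0 + a_1 x + a_2 x^2, the coefficients solve the normal equations G · a = b where
  G_{ij} = <φ_i, φ_j> and b_i = <f, φ_i>, with φ_0 = 1, φ_1 = x, φ_2 = x^2.
G =
  [2, 0, 2/3]
  [0, 2/3, 0]
  [2/3, 0, 2/5],
b = (16/5, 4/5, 32/21).
Solving gives a_0 = 26/35, a_1 = 6/5, a_2 = 18/7, so
  g(x) = 18*x^2/7 + 6*x/5 + 26/35.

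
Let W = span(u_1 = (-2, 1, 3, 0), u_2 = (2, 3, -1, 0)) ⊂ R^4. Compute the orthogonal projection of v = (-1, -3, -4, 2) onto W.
proj_W(v) = (2/3, -11/3, -8/3, 0)

Set up U = [u_1 | ... | u_2] ∈ R^(4×2). The projector onto W = col(U) is P = U (U^T U)^(-1) U^T.
Compute U^T U =
  [14, -4]
  [-4, 14],
and U^T v = (-13, -7).
Solve U^T U · c = U^T v for the coefficients: c = (-7/6, -5/6). The projection is proj_W(v) = U c.
Check: (v - proj_W(v)) · u_1 = 0  (should be 0).
Check: (v - proj_W(v)) · u_2 = 0  (should be 0).
Result: proj_W(v) = (2/3, -11/3, -8/3, 0).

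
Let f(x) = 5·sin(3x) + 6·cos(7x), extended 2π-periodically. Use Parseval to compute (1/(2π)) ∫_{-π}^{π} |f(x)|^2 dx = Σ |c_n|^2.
Σ |c_n|^2 = 61/2

Expand |f|^2 and use orthogonality of {sin(nx), cos(mx)} on [-π, π]:
  ∫_{-π}^{π} sin(nx)^2 dx = π, ∫ cos(mx)^2 dx = π, and cross terms integrate to 0.
So ∫_{-π}^{π} f(x)^2 dx = 5^2 · π + 6^2 · π = (25 + 36)π.
Divide by 2π: (25 + 36)/2 = 61/2.
By Parseval, this equals Σ |c_n|^2.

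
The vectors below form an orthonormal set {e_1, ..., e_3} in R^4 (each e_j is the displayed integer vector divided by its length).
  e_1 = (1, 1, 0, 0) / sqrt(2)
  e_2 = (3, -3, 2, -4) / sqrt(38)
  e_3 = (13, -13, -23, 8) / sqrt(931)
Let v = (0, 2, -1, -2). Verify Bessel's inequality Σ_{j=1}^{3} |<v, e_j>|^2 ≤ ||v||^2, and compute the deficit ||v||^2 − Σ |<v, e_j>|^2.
Σ |<v, e_j>|^2 = 117/49; ||v||^2 = 9; deficit = 324/49

Write each e_j = u_j / sqrt(<u_j, u_j>) where u_j is the displayed integer vector. Then <v, e_j> = <v, u_j> / sqrt(<u_j, u_j>), so |<v, e_j>|^2 = <v, u_j>^2 / <u_j, u_j>.
Coefficients: <v, e_1> = 2/sqrt(2), <v, e_2> = 0/sqrt(38), <v, e_3> = -19/sqrt(931).
Square and sum: Σ |<v, e_j>|^2 = 117/49.
Compute ||v||^2 = v·v = 9.
Deficit = 9 − 117/49 = 324/49 ≥ 0, confirming Bessel's inequality. (The deficit equals ||v − Σ <v,e_j> e_j||^2, the squared distance from v to span{e_j}.)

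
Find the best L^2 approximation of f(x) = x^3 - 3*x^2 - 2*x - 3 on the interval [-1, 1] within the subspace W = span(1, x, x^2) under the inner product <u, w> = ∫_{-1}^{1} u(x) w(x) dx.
g(x) = -3*x^2 - 7*x/5 - 3

The best approximation g ∈ W is the orthogonal projection of f onto W. Writing g = a_0 + a_1 x + a_2 x^2, the coefficients solve the normal equations G · a = b where
  G_{ij} = <φ_i, φ_j> and b_i = <f, φ_i>, with φ_0 = 1, φ_1 = x, φ_2 = x^2.
G =
  [2, 0, 2/3]
  [0, 2/3, 0]
  [2/3, 0, 2/5],
b = (-8, -14/15, -16/5).
Solving gives a_0 = -3, a_1 = -7/5, a_2 = -3, so
  g(x) = -3*x^2 - 7*x/5 - 3.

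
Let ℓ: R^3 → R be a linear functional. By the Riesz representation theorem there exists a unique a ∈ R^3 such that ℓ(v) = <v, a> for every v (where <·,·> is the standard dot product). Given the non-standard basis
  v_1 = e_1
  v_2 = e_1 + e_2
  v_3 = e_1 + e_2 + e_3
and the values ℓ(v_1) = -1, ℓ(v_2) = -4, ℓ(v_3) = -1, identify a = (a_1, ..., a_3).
a = (-1, -3, 3)

Write a = (a_1, ..., a_3) in the standard basis. For each basis vector v_i, ℓ(v_i) = <v_i, a> is a linear equation in the a_j's. Collect the n equations into a matrix system V a = ℓ, where row i of V is v_i (expressed in the standard basis). Since V is invertible (lower-triangular with 1s on the diagonal, up to permutation), solve by back-substitution:
  V =
[[1, 0, 0],
 [1, 1, 0],
 [1, 1, 1]]
  V a = (-1, -4, -1)
Solving gives a = (-1, -3, 3).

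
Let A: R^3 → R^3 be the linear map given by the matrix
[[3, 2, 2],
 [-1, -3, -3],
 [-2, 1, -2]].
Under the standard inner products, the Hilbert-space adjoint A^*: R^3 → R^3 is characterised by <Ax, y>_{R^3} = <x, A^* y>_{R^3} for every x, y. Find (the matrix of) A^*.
A^* = A^T =
[[3, -1, -2],
 [2, -3, 1],
 [2, -3, -2]]

For real matrices with standard dot products, the defining identity <Ax, y> = <x, A^* y> gives (Ax)^T y = x^T (A^*) y, i.e. x^T A^T y = x^T (A^*) y. Since this holds for all x, y, we must have A^* = A^T. Therefore
A^* =
[[3, -1, -2],
 [2, -3, 1],
 [2, -3, -2]].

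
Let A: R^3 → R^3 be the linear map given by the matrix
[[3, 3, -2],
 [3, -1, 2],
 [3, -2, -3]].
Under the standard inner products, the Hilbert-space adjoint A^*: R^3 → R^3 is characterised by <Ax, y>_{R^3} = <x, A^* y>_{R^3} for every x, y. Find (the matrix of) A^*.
A^* = A^T =
[[3, 3, 3],
 [3, -1, -2],
 [-2, 2, -3]]

For real matrices with standard dot products, the defining identity <Ax, y> = <x, A^* y> gives (Ax)^T y = x^T (A^*) y, i.e. x^T A^T y = x^T (A^*) y. Since this holds for all x, y, we must have A^* = A^T. Therefore
A^* =
[[3, 3, 3],
 [3, -1, -2],
 [-2, 2, -3]].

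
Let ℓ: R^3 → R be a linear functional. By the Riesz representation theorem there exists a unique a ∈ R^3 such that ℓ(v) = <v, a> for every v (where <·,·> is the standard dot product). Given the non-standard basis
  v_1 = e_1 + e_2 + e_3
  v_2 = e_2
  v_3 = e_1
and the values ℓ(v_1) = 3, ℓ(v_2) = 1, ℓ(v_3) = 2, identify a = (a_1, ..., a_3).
a = (2, 1, 0)

Write a = (a_1, ..., a_3) in the standard basis. For each basis vector v_i, ℓ(v_i) = <v_i, a> is a linear equation in the a_j's. Collect the n equations into a matrix system V a = ℓ, where row i of V is v_i (expressed in the standard basis). Since V is invertible (lower-triangular with 1s on the diagonal, up to permutation), solve by back-substitution:
  V =
[[1, 1, 1],
 [0, 1, 0],
 [1, 0, 0]]
  V a = (3, 1, 2)
Solving gives a = (2, 1, 0).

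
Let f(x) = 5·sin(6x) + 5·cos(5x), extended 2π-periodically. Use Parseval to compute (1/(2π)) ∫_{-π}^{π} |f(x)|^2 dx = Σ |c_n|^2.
Σ |c_n|^2 = 25

Expand |f|^2 and use orthogonality of {sin(nx), cos(mx)} on [-π, π]:
  ∫_{-π}^{π} sin(nx)^2 dx = π, ∫ cos(mx)^2 dx = π, and cross terms integrate to 0.
So ∫_{-π}^{π} f(x)^2 dx = 5^2 · π + 5^2 · π = (25 + 25)π.
Divide by 2π: (25 + 25)/2 = 25.
By Parseval, this equals Σ |c_n|^2.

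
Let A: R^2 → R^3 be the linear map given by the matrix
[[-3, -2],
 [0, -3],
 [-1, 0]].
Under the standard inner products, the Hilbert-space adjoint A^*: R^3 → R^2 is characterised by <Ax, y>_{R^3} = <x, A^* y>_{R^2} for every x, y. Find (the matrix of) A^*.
A^* = A^T =
[[-3, 0, -1],
 [-2, -3, 0]]

For real matrices with standard dot products, the defining identity <Ax, y> = <x, A^* y> gives (Ax)^T y = x^T (A^*) y, i.e. x^T A^T y = x^T (A^*) y. Since this holds for all x, y, we must have A^* = A^T. Therefore
A^* =
[[-3, 0, -1],
 [-2, -3, 0]].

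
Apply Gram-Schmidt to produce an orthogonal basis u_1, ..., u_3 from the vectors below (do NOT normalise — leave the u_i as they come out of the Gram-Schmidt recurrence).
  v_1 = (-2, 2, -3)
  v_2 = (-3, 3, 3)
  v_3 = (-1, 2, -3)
Orthogonal basis:
  u_1 = (-2, 2, -3)
  u_2 = (-45/17, 45/17, 60/17)
  u_3 = (1/2, 1/2, 0)

Apply the Gram-Schmidt recurrence
  u_1 = v_1
  u_i = v_i − Σ_{j<i} ((v_i · u_j) / (u_j · u_j)) · u_j.

Step by step this gives:
  u_1 = (-2, 2, -3)
  u_2 = (-45/17, 45/17, 60/17)
  u_3 = (1/2, 1/2, 0)

Orthogonality check:
  u_2 · u_1 = 0 (should be 0)
  u_3 · u_1 = 0 (should be 0)
  u_3 · u_2 = 0 (should be 0)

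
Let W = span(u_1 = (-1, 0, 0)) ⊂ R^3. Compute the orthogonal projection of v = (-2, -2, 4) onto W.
proj_W(v) = (-2, 0, 0)

Set up U = [u_1 | ... | u_1] ∈ R^(3×1). The projector onto W = col(U) is P = U (U^T U)^(-1) U^T.
Compute U^T U =
  [1],
and U^T v = (2).
Solve U^T U · c = U^T v for the coefficients: c = (2). The projection is proj_W(v) = U c.
Check: (v - proj_W(v)) · u_1 = 0  (should be 0).
Result: proj_W(v) = (-2, 0, 0).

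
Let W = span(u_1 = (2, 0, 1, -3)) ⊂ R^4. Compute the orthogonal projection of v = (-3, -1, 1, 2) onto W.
proj_W(v) = (-11/7, 0, -11/14, 33/14)

Set up U = [u_1 | ... | u_1] ∈ R^(4×1). The projector onto W = col(U) is P = U (U^T U)^(-1) U^T.
Compute U^T U =
  [14],
and U^T v = (-11).
Solve U^T U · c = U^T v for the coefficients: c = (-11/14). The projection is proj_W(v) = U c.
Check: (v - proj_W(v)) · u_1 = 0  (should be 0).
Result: proj_W(v) = (-11/7, 0, -11/14, 33/14).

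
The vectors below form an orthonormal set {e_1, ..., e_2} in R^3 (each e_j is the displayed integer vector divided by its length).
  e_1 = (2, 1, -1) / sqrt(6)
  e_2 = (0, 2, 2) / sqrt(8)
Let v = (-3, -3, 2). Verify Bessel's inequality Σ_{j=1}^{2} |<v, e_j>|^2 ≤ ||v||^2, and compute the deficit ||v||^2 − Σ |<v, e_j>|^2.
Σ |<v, e_j>|^2 = 62/3; ||v||^2 = 22; deficit = 4/3

Write each e_j = u_j / sqrt(<u_j, u_j>) where u_j is the displayed integer vector. Then <v, e_j> = <v, u_j> / sqrt(<u_j, u_j>), so |<v, e_j>|^2 = <v, u_j>^2 / <u_j, u_j>.
Coefficients: <v, e_1> = -11/sqrt(6), <v, e_2> = -2/sqrt(8).
Square and sum: Σ |<v, e_j>|^2 = 62/3.
Compute ||v||^2 = v·v = 22.
Deficit = 22 − 62/3 = 4/3 ≥ 0, confirming Bessel's inequality. (The deficit equals ||v − Σ <v,e_j> e_j||^2, the squared distance from v to span{e_j}.)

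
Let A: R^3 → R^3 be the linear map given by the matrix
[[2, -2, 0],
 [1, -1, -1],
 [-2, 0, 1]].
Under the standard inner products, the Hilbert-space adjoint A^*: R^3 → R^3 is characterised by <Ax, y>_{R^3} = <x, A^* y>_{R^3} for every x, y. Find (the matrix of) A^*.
A^* = A^T =
[[2, 1, -2],
 [-2, -1, 0],
 [0, -1, 1]]

For real matrices with standard dot products, the defining identity <Ax, y> = <x, A^* y> gives (Ax)^T y = x^T (A^*) y, i.e. x^T A^T y = x^T (A^*) y. Since this holds for all x, y, we must have A^* = A^T. Therefore
A^* =
[[2, 1, -2],
 [-2, -1, 0],
 [0, -1, 1]].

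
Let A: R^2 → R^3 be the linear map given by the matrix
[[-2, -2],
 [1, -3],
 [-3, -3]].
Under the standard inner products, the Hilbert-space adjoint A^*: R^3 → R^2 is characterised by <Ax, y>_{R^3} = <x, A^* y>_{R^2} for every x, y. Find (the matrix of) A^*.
A^* = A^T =
[[-2, 1, -3],
 [-2, -3, -3]]

For real matrices with standard dot products, the defining identity <Ax, y> = <x, A^* y> gives (Ax)^T y = x^T (A^*) y, i.e. x^T A^T y = x^T (A^*) y. Since this holds for all x, y, we must have A^* = A^T. Therefore
A^* =
[[-2, 1, -3],
 [-2, -3, -3]].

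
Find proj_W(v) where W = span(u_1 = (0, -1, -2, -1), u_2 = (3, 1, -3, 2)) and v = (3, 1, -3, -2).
proj_W(v) = (69/43, -47/129, -439/129, 22/129)

Set up U = [u_1 | ... | u_2] ∈ R^(4×2). The projector onto W = col(U) is P = U (U^T U)^(-1) U^T.
Compute U^T U =
  [6, 3]
  [3, 23],
and U^T v = (7, 15).
Solve U^T U · c = U^T v for the coefficients: c = (116/129, 23/43). The projection is proj_W(v) = U c.
Check: (v - proj_W(v)) · u_1 = 0  (should be 0).
Check: (v - proj_W(v)) · u_2 = 0  (should be 0).
Result: proj_W(v) = (69/43, -47/129, -439/129, 22/129).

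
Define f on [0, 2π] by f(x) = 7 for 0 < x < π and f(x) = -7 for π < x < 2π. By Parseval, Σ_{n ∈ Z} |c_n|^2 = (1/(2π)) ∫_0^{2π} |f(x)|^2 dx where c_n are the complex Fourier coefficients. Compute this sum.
Σ |c_n|^2 = 49

Parseval equates the L^2 energy of f (normalised by 1/(2π)) with the ℓ^2 sum of its Fourier coefficients: (1/(2π)) ∫_0^{2π} |f|^2 = Σ |c_n|^2.
Compute the left side: (1/(2π)) [∫_0^π 7^2 dx + ∫_π^{2π} (-7)^2 dx] = (1/(2π)) · (49π + 49π) = (49 + 49)/2 = 49.
So Σ_{n ∈ Z} |c_n|^2 = 49.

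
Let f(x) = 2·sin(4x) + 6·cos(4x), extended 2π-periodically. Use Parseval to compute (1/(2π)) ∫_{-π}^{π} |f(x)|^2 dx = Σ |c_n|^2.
Σ |c_n|^2 = 20

Expand |f|^2 and use orthogonality of {sin(nx), cos(mx)} on [-π, π]:
  ∫_{-π}^{π} sin(nx)^2 dx = π, ∫ cos(mx)^2 dx = π, and cross terms integrate to 0.
So ∫_{-π}^{π} f(x)^2 dx = 2^2 · π + 6^2 · π = (4 + 36)π.
Divide by 2π: (4 + 36)/2 = 20.
By Parseval, this equals Σ |c_n|^2.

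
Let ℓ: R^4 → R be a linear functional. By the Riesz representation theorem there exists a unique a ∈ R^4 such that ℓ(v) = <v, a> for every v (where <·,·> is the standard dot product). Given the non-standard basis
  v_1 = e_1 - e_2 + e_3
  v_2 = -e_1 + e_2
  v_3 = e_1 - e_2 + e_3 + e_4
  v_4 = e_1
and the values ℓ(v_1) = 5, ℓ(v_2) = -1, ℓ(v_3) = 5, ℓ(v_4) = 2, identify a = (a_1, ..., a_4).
a = (2, 1, 4, 0)

Write a = (a_1, ..., a_4) in the standard basis. For each basis vector v_i, ℓ(v_i) = <v_i, a> is a linear equation in the a_j's. Collect the n equations into a matrix system V a = ℓ, where row i of V is v_i (expressed in the standard basis). Since V is invertible (lower-triangular with 1s on the diagonal, up to permutation), solve by back-substitution:
  V =
[[1, -1, 1, 0],
 [-1, 1, 0, 0],
 [1, -1, 1, 1],
 [1, 0, 0, 0]]
  V a = (5, -1, 5, 2)
Solving gives a = (2, 1, 4, 0).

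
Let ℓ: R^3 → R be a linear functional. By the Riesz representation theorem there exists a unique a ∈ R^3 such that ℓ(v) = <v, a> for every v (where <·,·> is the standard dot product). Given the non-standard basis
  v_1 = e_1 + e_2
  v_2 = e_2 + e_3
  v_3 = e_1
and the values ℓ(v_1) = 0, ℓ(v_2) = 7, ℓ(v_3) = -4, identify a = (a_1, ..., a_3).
a = (-4, 4, 3)

Write a = (a_1, ..., a_3) in the standard basis. For each basis vector v_i, ℓ(v_i) = <v_i, a> is a linear equation in the a_j's. Collect the n equations into a matrix system V a = ℓ, where row i of V is v_i (expressed in the standard basis). Since V is invertible (lower-triangular with 1s on the diagonal, up to permutation), solve by back-substitution:
  V =
[[1, 1, 0],
 [0, 1, 1],
 [1, 0, 0]]
  V a = (0, 7, -4)
Solving gives a = (-4, 4, 3).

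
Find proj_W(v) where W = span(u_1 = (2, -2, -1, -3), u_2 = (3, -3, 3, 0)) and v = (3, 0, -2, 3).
proj_W(v) = (1/5, -1/5, 3/5, 2/5)

Set up U = [u_1 | ... | u_2] ∈ R^(4×2). The projector onto W = col(U) is P = U (U^T U)^(-1) U^T.
Compute U^T U =
  [18, 9]
  [9, 27],
and U^T v = (-1, 3).
Solve U^T U · c = U^T v for the coefficients: c = (-2/15, 7/45). The projection is proj_W(v) = U c.
Check: (v - proj_W(v)) · u_1 = 0  (should be 0).
Check: (v - proj_W(v)) · u_2 = 0  (should be 0).
Result: proj_W(v) = (1/5, -1/5, 3/5, 2/5).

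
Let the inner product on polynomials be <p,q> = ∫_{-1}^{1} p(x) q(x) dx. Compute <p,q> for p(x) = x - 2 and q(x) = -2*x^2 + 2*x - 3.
<p,q> = 16

Expand the product: p(x)·q(x) = -2*x^3 + 6*x^2 - 7*x + 6.
∫_{-1}^{1} of each monomial x^k gives [2/(k+1) if k even, 0 if k odd]. Integrating term-by-term (or equivalently evaluating the antiderivative F(x) = -x^4/2 + 2*x^3 - 7*x^2/2 + 6*x at the endpoints):
  F(1) − F(−1) = 4 − (-12) = 16.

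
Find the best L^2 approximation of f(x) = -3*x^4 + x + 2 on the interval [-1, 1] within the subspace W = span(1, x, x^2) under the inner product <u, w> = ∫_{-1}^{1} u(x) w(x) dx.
g(x) = -18*x^2/7 + x + 79/35

The best approximation g ∈ W is the orthogonal projection of f onto W. Writing g = a_0 + a_1 x + a_2 x^2, the coefficients solve the normal equations G · a = b where
  G_{ij} = <φ_i, φ_j> and b_i = <f, φ_i>, with φ_0 = 1, φ_1 = x, φ_2 = x^2.
G =
  [2, 0, 2/3]
  [0, 2/3, 0]
  [2/3, 0, 2/5],
b = (14/5, 2/3, 10/21).
Solving gives a_0 = 79/35, a_1 = 1, a_2 = -18/7, so
  g(x) = -18*x^2/7 + x + 79/35.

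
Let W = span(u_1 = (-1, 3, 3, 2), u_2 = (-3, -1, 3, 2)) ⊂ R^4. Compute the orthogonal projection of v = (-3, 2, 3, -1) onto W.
proj_W(v) = (-22/15, 37/30, 5/2, 5/3)

Set up U = [u_1 | ... | u_2] ∈ R^(4×2). The projector onto W = col(U) is P = U (U^T U)^(-1) U^T.
Compute U^T U =
  [23, 13]
  [13, 23],
and U^T v = (16, 14).
Solve U^T U · c = U^T v for the coefficients: c = (31/60, 19/60). The projection is proj_W(v) = U c.
Check: (v - proj_W(v)) · u_1 = 0  (should be 0).
Check: (v - proj_W(v)) · u_2 = 0  (should be 0).
Result: proj_W(v) = (-22/15, 37/30, 5/2, 5/3).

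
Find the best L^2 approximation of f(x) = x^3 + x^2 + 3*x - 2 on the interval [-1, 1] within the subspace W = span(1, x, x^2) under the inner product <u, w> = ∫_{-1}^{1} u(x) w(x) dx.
g(x) = x^2 + 18*x/5 - 2

The best approximation g ∈ W is the orthogonal projection of f onto W. Writing g = a_0 + a_1 x + a_2 x^2, the coefficients solve the normal equations G · a = b where
  G_{ij} = <φ_i, φ_j> and b_i = <f, φ_i>, with φ_0 = 1, φ_1 = x, φ_2 = x^2.
G =
  [2, 0, 2/3]
  [0, 2/3, 0]
  [2/3, 0, 2/5],
b = (-10/3, 12/5, -14/15).
Solving gives a_0 = -2, a_1 = 18/5, a_2 = 1, so
  g(x) = x^2 + 18*x/5 - 2.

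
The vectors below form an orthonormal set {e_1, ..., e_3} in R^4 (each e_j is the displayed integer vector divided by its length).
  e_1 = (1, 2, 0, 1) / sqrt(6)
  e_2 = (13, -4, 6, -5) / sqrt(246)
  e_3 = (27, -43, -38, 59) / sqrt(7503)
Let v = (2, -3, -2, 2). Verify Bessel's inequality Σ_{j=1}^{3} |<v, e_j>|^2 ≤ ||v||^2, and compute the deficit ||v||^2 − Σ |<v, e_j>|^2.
Σ |<v, e_j>|^2 = 3779/183; ||v||^2 = 21; deficit = 64/183

Write each e_j = u_j / sqrt(<u_j, u_j>) where u_j is the displayed integer vector. Then <v, e_j> = <v, u_j> / sqrt(<u_j, u_j>), so |<v, e_j>|^2 = <v, u_j>^2 / <u_j, u_j>.
Coefficients: <v, e_1> = -2/sqrt(6), <v, e_2> = 16/sqrt(246), <v, e_3> = 377/sqrt(7503).
Square and sum: Σ |<v, e_j>|^2 = 3779/183.
Compute ||v||^2 = v·v = 21.
Deficit = 21 − 3779/183 = 64/183 ≥ 0, confirming Bessel's inequality. (The deficit equals ||v − Σ <v,e_j> e_j||^2, the squared distance from v to span{e_j}.)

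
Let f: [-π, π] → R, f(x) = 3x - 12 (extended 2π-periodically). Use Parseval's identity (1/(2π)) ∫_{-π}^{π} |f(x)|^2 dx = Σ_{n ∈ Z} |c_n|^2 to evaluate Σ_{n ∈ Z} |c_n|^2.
Σ |c_n|^2 = 3π^2 + 144

Expand and integrate term by term over [-π, π]:
  ∫ (3x)^2 dx = 9·(2π^3/3); ∫ 2·3·(-12)·x dx = 0 (odd integrand); ∫ (-12)^2 dx = 144·2π.
So (1/(2π)) ∫_{-π}^{π} (3x - 12)^2 dx = 9π^2/3 + 144 = 3π^2 + 144.
Parseval ⇒ Σ |c_n|^2 = 3π^2 + 144.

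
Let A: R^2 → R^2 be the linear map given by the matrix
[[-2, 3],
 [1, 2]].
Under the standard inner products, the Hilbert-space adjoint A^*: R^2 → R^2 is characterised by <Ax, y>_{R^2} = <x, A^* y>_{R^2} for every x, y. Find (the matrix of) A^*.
A^* = A^T =
[[-2, 1],
 [3, 2]]

For real matrices with standard dot products, the defining identity <Ax, y> = <x, A^* y> gives (Ax)^T y = x^T (A^*) y, i.e. x^T A^T y = x^T (A^*) y. Since this holds for all x, y, we must have A^* = A^T. Therefore
A^* =
[[-2, 1],
 [3, 2]].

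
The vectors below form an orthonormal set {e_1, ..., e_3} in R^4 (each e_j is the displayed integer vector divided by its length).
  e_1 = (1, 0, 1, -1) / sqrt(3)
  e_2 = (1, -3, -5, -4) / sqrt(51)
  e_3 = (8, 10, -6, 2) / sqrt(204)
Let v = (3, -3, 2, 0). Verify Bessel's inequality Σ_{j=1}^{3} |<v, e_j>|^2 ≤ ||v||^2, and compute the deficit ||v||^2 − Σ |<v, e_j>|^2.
Σ |<v, e_j>|^2 = 10; ||v||^2 = 22; deficit = 12

Write each e_j = u_j / sqrt(<u_j, u_j>) where u_j is the displayed integer vector. Then <v, e_j> = <v, u_j> / sqrt(<u_j, u_j>), so |<v, e_j>|^2 = <v, u_j>^2 / <u_j, u_j>.
Coefficients: <v, e_1> = 5/sqrt(3), <v, e_2> = 2/sqrt(51), <v, e_3> = -18/sqrt(204).
Square and sum: Σ |<v, e_j>|^2 = 10.
Compute ||v||^2 = v·v = 22.
Deficit = 22 − 10 = 12 ≥ 0, confirming Bessel's inequality. (The deficit equals ||v − Σ <v,e_j> e_j||^2, the squared distance from v to span{e_j}.)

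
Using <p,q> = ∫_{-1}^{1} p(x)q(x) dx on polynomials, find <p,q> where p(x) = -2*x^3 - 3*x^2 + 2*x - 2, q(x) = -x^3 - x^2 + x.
<p,q> = 298/105

Expand the product: p(x)·q(x) = 2*x^6 + 5*x^5 - x^4 - 3*x^3 + 4*x^2 - 2*x.
∫_{-1}^{1} of each monomial x^k gives [2/(k+1) if k even, 0 if k odd]. Integrating term-by-term (or equivalently evaluating the antiderivative F(x) = 2*x^7/7 + 5*x^6/6 - x^5/5 - 3*x^4/4 + 4*x^3/3 - x^2 at the endpoints):
  F(1) − F(−1) = 211/420 − (-327/140) = 298/105.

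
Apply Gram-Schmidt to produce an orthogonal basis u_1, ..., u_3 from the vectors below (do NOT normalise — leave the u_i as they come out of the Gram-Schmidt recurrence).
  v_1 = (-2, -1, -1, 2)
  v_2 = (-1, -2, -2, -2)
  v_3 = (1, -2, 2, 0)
Orthogonal basis:
  u_1 = (-2, -1, -1, 2)
  u_2 = (-3/5, -9/5, -9/5, -12/5)
  u_3 = (4/7, -16/7, 12/7, 2/7)

Apply the Gram-Schmidt recurrence
  u_1 = v_1
  u_i = v_i − Σ_{j<i} ((v_i · u_j) / (u_j · u_j)) · u_j.

Step by step this gives:
  u_1 = (-2, -1, -1, 2)
  u_2 = (-3/5, -9/5, -9/5, -12/5)
  u_3 = (4/7, -16/7, 12/7, 2/7)

Orthogonality check:
  u_2 · u_1 = 0 (should be 0)
  u_3 · u_1 = 0 (should be 0)
  u_3 · u_2 = 0 (should be 0)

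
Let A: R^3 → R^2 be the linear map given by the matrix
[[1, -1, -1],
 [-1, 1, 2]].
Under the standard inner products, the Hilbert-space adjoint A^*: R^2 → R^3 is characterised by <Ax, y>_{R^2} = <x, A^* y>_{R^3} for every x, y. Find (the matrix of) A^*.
A^* = A^T =
[[1, -1],
 [-1, 1],
 [-1, 2]]

For real matrices with standard dot products, the defining identity <Ax, y> = <x, A^* y> gives (Ax)^T y = x^T (A^*) y, i.e. x^T A^T y = x^T (A^*) y. Since this holds for all x, y, we must have A^* = A^T. Therefore
A^* =
[[1, -1],
 [-1, 1],
 [-1, 2]].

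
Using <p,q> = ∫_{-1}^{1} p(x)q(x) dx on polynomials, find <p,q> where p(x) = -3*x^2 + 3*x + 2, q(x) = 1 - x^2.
<p,q> = 28/15

Expand the product: p(x)·q(x) = 3*x^4 - 3*x^3 - 5*x^2 + 3*x + 2.
∫_{-1}^{1} of each monomial x^k gives [2/(k+1) if k even, 0 if k odd]. Integrating term-by-term (or equivalently evaluating the antiderivative F(x) = 3*x^5/5 - 3*x^4/4 - 5*x^3/3 + 3*x^2/2 + 2*x at the endpoints):
  F(1) − F(−1) = 101/60 − (-11/60) = 28/15.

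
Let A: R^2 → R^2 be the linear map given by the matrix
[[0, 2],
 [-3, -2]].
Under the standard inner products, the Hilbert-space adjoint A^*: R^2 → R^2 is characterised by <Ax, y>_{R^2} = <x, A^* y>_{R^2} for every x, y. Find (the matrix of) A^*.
A^* = A^T =
[[0, -3],
 [2, -2]]

For real matrices with standard dot products, the defining identity <Ax, y> = <x, A^* y> gives (Ax)^T y = x^T (A^*) y, i.e. x^T A^T y = x^T (A^*) y. Since this holds for all x, y, we must have A^* = A^T. Therefore
A^* =
[[0, -3],
 [2, -2]].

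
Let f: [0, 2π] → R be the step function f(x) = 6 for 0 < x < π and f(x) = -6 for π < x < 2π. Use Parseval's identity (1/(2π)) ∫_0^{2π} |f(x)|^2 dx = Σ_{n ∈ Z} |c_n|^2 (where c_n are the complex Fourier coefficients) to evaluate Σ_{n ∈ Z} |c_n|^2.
Σ |c_n|^2 = 36

Parseval equates the L^2 energy of f (normalised by 1/(2π)) with the ℓ^2 sum of its Fourier coefficients: (1/(2π)) ∫_0^{2π} |f|^2 = Σ |c_n|^2.
Compute the left side: (1/(2π)) [∫_0^π 6^2 dx + ∫_π^{2π} (-6)^2 dx] = (1/(2π)) · (36π + 36π) = (36 + 36)/2 = 36.
So Σ_{n ∈ Z} |c_n|^2 = 36.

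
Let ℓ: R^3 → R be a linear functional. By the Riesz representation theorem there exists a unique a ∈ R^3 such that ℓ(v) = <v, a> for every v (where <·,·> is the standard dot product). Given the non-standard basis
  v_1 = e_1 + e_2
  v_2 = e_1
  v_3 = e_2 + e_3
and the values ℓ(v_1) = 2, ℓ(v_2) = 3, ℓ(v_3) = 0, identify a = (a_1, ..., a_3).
a = (3, -1, 1)

Write a = (a_1, ..., a_3) in the standard basis. For each basis vector v_i, ℓ(v_i) = <v_i, a> is a linear equation in the a_j's. Collect the n equations into a matrix system V a = ℓ, where row i of V is v_i (expressed in the standard basis). Since V is invertible (lower-triangular with 1s on the diagonal, up to permutation), solve by back-substitution:
  V =
[[1, 1, 0],
 [1, 0, 0],
 [0, 1, 1]]
  V a = (2, 3, 0)
Solving gives a = (3, -1, 1).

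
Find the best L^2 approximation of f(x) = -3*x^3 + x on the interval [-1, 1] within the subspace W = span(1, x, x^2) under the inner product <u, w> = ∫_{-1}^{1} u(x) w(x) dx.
g(x) = -4*x/5

The best approximation g ∈ W is the orthogonal projection of f onto W. Writing g = a_0 + a_1 x + a_2 x^2, the coefficients solve the normal equations G · a = b where
  G_{ij} = <φ_i, φ_j> and b_i = <f, φ_i>, with φ_0 = 1, φ_1 = x, φ_2 = x^2.
G =
  [2, 0, 2/3]
  [0, 2/3, 0]
  [2/3, 0, 2/5],
b = (0, -8/15, 0).
Solving gives a_0 = 0, a_1 = -4/5, a_2 = 0, so
  g(x) = -4*x/5.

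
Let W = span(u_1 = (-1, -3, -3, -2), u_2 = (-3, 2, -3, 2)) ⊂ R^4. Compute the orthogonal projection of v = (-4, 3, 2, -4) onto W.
proj_W(v) = (-104/297, 227/297, -2/33, 184/297)

Set up U = [u_1 | ... | u_2] ∈ R^(4×2). The projector onto W = col(U) is P = U (U^T U)^(-1) U^T.
Compute U^T U =
  [23, 2]
  [2, 26],
and U^T v = (-3, 4).
Solve U^T U · c = U^T v for the coefficients: c = (-43/297, 49/297). The projection is proj_W(v) = U c.
Check: (v - proj_W(v)) · u_1 = 0  (should be 0).
Check: (v - proj_W(v)) · u_2 = 0  (should be 0).
Result: proj_W(v) = (-104/297, 227/297, -2/33, 184/297).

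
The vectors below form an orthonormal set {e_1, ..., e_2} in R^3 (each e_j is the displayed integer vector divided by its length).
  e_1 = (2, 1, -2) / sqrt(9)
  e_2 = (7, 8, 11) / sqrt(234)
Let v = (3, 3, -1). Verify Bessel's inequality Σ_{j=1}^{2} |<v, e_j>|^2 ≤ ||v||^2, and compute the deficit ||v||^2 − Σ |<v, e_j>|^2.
Σ |<v, e_j>|^2 = 239/13; ||v||^2 = 19; deficit = 8/13

Write each e_j = u_j / sqrt(<u_j, u_j>) where u_j is the displayed integer vector. Then <v, e_j> = <v, u_j> / sqrt(<u_j, u_j>), so |<v, e_j>|^2 = <v, u_j>^2 / <u_j, u_j>.
Coefficients: <v, e_1> = 11/sqrt(9), <v, e_2> = 34/sqrt(234).
Square and sum: Σ |<v, e_j>|^2 = 239/13.
Compute ||v||^2 = v·v = 19.
Deficit = 19 − 239/13 = 8/13 ≥ 0, confirming Bessel's inequality. (The deficit equals ||v − Σ <v,e_j> e_j||^2, the squared distance from v to span{e_j}.)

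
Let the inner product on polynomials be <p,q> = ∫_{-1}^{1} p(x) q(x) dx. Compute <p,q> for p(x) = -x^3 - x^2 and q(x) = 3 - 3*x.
<p,q> = -4/5

Expand the product: p(x)·q(x) = 3*x^4 - 3*x^2.
∫_{-1}^{1} of each monomial x^k gives [2/(k+1) if k even, 0 if k odd]. Integrating term-by-term (or equivalently evaluating the antiderivative F(x) = 3*x^5/5 - x^3 at the endpoints):
  F(1) − F(−1) = -2/5 − (2/5) = -4/5.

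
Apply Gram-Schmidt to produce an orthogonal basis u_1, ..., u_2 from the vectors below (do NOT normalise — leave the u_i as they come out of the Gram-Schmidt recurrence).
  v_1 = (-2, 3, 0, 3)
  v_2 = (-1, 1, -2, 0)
Orthogonal basis:
  u_1 = (-2, 3, 0, 3)
  u_2 = (-6/11, 7/22, -2, -15/22)

Apply the Gram-Schmidt recurrence
  u_1 = v_1
  u_i = v_i − Σ_{j<i} ((v_i · u_j) / (u_j · u_j)) · u_j.

Step by step this gives:
  u_1 = (-2, 3, 0, 3)
  u_2 = (-6/11, 7/22, -2, -15/22)

Orthogonality check:
  u_2 · u_1 = 0 (should be 0)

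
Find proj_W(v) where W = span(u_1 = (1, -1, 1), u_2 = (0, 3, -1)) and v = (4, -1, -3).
proj_W(v) = (10/7, 2/7, 6/7)

Set up U = [u_1 | ... | u_2] ∈ R^(3×2). The projector onto W = col(U) is P = U (U^T U)^(-1) U^T.
Compute U^T U =
  [3, -4]
  [-4, 10],
and U^T v = (2, 0).
Solve U^T U · c = U^T v for the coefficients: c = (10/7, 4/7). The projection is proj_W(v) = U c.
Check: (v - proj_W(v)) · u_1 = 0  (should be 0).
Check: (v - proj_W(v)) · u_2 = 0  (should be 0).
Result: proj_W(v) = (10/7, 2/7, 6/7).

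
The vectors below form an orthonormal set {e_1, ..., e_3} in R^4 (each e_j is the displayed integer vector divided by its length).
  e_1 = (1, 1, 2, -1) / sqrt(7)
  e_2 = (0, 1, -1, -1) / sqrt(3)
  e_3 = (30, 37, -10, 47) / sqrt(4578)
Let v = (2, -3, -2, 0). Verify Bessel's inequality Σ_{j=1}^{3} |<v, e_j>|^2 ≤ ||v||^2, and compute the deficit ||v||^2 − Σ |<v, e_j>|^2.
Σ |<v, e_j>|^2 = 897/218; ||v||^2 = 17; deficit = 2809/218

Write each e_j = u_j / sqrt(<u_j, u_j>) where u_j is the displayed integer vector. Then <v, e_j> = <v, u_j> / sqrt(<u_j, u_j>), so |<v, e_j>|^2 = <v, u_j>^2 / <u_j, u_j>.
Coefficients: <v, e_1> = -5/sqrt(7), <v, e_2> = -1/sqrt(3), <v, e_3> = -31/sqrt(4578).
Square and sum: Σ |<v, e_j>|^2 = 897/218.
Compute ||v||^2 = v·v = 17.
Deficit = 17 − 897/218 = 2809/218 ≥ 0, confirming Bessel's inequality. (The deficit equals ||v − Σ <v,e_j> e_j||^2, the squared distance from v to span{e_j}.)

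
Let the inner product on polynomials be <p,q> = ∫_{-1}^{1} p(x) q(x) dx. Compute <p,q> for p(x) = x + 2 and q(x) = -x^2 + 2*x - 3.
<p,q> = -12

Expand the product: p(x)·q(x) = -x^3 + x - 6.
∫_{-1}^{1} of each monomial x^k gives [2/(k+1) if k even, 0 if k odd]. Integrating term-by-term (or equivalently evaluating the antiderivative F(x) = -x^4/4 + x^2/2 - 6*x at the endpoints):
  F(1) − F(−1) = -23/4 − (25/4) = -12.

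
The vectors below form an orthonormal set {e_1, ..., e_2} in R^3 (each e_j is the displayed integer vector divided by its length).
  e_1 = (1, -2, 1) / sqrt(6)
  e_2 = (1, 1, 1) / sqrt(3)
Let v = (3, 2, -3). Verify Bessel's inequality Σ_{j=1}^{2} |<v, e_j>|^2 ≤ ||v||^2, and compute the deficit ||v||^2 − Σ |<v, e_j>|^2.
Σ |<v, e_j>|^2 = 4; ||v||^2 = 22; deficit = 18

Write each e_j = u_j / sqrt(<u_j, u_j>) where u_j is the displayed integer vector. Then <v, e_j> = <v, u_j> / sqrt(<u_j, u_j>), so |<v, e_j>|^2 = <v, u_j>^2 / <u_j, u_j>.
Coefficients: <v, e_1> = -4/sqrt(6), <v, e_2> = 2/sqrt(3).
Square and sum: Σ |<v, e_j>|^2 = 4.
Compute ||v||^2 = v·v = 22.
Deficit = 22 − 4 = 18 ≥ 0, confirming Bessel's inequality. (The deficit equals ||v − Σ <v,e_j> e_j||^2, the squared distance from v to span{e_j}.)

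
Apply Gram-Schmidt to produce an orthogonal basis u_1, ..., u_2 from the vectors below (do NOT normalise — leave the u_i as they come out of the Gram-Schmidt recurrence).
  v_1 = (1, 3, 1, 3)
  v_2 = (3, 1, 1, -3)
Orthogonal basis:
  u_1 = (1, 3, 1, 3)
  u_2 = (31/10, 13/10, 11/10, -27/10)

Apply the Gram-Schmidt recurrence
  u_1 = v_1
  u_i = v_i − Σ_{j<i} ((v_i · u_j) / (u_j · u_j)) · u_j.

Step by step this gives:
  u_1 = (1, 3, 1, 3)
  u_2 = (31/10, 13/10, 11/10, -27/10)

Orthogonality check:
  u_2 · u_1 = 0 (should be 0)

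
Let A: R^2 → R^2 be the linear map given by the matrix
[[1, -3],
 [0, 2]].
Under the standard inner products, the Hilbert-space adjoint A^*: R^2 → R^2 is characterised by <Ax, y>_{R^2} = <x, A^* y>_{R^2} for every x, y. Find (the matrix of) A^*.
A^* = A^T =
[[1, 0],
 [-3, 2]]

For real matrices with standard dot products, the defining identity <Ax, y> = <x, A^* y> gives (Ax)^T y = x^T (A^*) y, i.e. x^T A^T y = x^T (A^*) y. Since this holds for all x, y, we must have A^* = A^T. Therefore
A^* =
[[1, 0],
 [-3, 2]].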